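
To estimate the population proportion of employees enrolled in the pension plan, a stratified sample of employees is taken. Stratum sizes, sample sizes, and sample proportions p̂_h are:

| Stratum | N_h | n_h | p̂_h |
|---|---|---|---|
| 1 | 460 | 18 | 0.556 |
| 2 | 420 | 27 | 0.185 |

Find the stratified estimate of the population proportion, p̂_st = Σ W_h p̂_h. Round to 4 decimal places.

p̂_st ≈ 0.3789

N = 880; stratum weights W_h = N_h/N.
p̂_st = Σ W_h p̂_h = (460·0.556 + 420·0.185)/880 = 0.37893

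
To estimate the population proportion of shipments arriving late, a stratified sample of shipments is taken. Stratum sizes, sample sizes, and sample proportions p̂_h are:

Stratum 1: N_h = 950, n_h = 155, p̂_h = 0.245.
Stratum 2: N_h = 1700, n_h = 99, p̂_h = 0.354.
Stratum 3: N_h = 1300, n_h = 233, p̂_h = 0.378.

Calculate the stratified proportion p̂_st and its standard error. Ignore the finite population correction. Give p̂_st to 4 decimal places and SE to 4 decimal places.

p̂_st ≈ 0.3357, SE ≈ 0.0247

N = 3950; stratum weights W_h = N_h/N.
p̂_st = Σ W_h p̂_h = (950·0.245 + 1700·0.354 + 1300·0.378)/3950 = 0.33568
V̂(p̂_st) = Σ W_h² p̂_h(1−p̂_h)/(n_h−1):
  stratum 1: (950/3950)²·0.245·0.755/154 = 6.94777e-05
  stratum 2: (1700/3950)²·0.354·0.646/98 = 0.000432228
  stratum 3: (1300/3950)²·0.378·0.622/232 = 0.000109771
V̂(p̂_st) = 0.000611477; SE = √V̂ = 0.0247281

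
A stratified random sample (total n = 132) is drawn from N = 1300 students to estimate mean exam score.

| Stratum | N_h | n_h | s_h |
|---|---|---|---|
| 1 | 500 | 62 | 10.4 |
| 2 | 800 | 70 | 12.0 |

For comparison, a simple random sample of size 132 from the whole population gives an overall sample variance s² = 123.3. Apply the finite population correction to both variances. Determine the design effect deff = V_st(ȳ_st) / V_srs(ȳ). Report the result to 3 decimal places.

deff ≈ 1.116

V̂(ȳ_st) = Σ W_h² (1 − n_h/N_h) s_h²/n_h, with W_h = N_h/N and N = 1300:
  stratum 1: (500/1300)²·(1 − 62/500)·10.4²/62 = 0.226065
  stratum 2: (800/1300)²·(1 − 70/800)·12.0²/70 = 0.710871
V_st = 0.936935
V_srs = (1 − 132/1300)·123.3/132 = 0.839245
deff = V_st / V_srs = 0.936935/0.839245 = 1.1164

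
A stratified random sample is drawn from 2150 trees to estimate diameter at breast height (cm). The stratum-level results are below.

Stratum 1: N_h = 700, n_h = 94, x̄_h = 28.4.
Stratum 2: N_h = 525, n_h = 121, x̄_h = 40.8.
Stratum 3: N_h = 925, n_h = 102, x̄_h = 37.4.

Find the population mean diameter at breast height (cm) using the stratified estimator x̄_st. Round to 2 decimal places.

N = Σ N_h = 2150. Stratum weights W_h = N_h/N.
x̄_st = (700·28.4 + 525·40.8 + 925·37.4) / 2150 = 35.3000

x̄_st ≈ 35.30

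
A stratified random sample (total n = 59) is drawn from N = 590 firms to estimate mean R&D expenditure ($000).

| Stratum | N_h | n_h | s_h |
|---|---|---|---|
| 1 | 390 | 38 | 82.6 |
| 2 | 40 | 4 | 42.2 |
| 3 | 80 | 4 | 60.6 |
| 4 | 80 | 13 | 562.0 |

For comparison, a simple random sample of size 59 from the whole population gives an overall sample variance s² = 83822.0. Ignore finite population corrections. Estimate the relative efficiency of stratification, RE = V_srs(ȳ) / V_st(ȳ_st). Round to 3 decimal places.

RE ≈ 2.611

V̂(ȳ_st) = Σ W_h² s_h²/n_h, with W_h = N_h/N and N = 590:
  stratum 1: (390/590)²·82.6²/38 = 78.4516
  stratum 2: (40/590)²·42.2²/4 = 2.04635
  stratum 3: (80/590)²·60.6²/4 = 16.8796
  stratum 4: (80/590)²·562.0²/13 = 446.689
V_st = 544.066
V_srs = s²/n = 83822.0/59 = 1420.71
Relative efficiency = V_srs / V_st = 1420.71/544.066 = 2.6113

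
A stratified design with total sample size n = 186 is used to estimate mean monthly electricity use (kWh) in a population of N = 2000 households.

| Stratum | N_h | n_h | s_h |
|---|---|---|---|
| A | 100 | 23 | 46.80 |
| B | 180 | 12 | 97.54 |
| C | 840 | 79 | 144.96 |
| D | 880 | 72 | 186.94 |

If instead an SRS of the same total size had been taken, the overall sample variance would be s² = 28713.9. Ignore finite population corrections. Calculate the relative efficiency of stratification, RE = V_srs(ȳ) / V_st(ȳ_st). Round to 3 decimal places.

V̂(ȳ_st) = Σ W_h² s_h²/n_h, with W_h = N_h/N and N = 2000:
  stratum A: (100/2000)²·46.80²/23 = 0.23807
  stratum B: (180/2000)²·97.54²/12 = 6.42198
  stratum C: (840/2000)²·144.96²/79 = 46.9211
  stratum D: (880/2000)²·186.94²/72 = 93.9674
V_st = 147.549
V_srs = s²/n = 28713.9/186 = 154.376
Relative efficiency = V_srs / V_st = 154.376/147.549 = 1.0463

RE ≈ 1.046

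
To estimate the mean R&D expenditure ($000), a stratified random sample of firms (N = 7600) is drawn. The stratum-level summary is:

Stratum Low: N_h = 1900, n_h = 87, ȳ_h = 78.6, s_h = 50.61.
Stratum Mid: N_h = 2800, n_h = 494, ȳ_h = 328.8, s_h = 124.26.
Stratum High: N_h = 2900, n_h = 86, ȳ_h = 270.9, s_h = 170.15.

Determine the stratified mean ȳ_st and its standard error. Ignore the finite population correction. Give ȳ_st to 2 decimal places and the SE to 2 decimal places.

ȳ_st = Σ W_h ȳ_h = (1900·78.6 + 2800·328.8 + 2900·270.9)/7600 = 244.15658
V̂(ȳ_st) = Σ W_h² s_h²/n_h, with W_h = N_h/N and N = 7600:
  stratum Low: (1900/7600)²·50.61²/87 = 1.84007
  stratum Mid: (2800/7600)²·124.26²/494 = 4.24253
  stratum High: (2900/7600)²·170.15²/86 = 49.0156
V̂(ȳ_st) = 55.0982
SE(ȳ_st) = √55.0982 = 7.42282

ȳ_st ≈ 244.16, SE ≈ 7.42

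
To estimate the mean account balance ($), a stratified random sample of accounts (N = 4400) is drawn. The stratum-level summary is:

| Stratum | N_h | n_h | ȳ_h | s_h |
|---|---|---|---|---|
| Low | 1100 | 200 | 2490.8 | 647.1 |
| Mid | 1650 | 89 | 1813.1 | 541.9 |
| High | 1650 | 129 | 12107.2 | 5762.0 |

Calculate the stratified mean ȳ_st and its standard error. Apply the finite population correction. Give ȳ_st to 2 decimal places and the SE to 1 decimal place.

ȳ_st ≈ 5842.81, SE ≈ 184.1

ȳ_st = Σ W_h ȳ_h = (1100·2490.8 + 1650·1813.1 + 1650·12107.2)/4400 = 5842.81250
V̂(ȳ_st) = Σ W_h² (1 − n_h/N_h) s_h²/n_h, with W_h = N_h/N and N = 4400:
  stratum Low: (1100/4400)²·(1 − 200/1100)·647.1²/200 = 107.064
  stratum Mid: (1650/4400)²·(1 − 89/1650)·541.9²/89 = 438.965
  stratum High: (1650/4400)²·(1 − 129/1650)·5762.0²/129 = 33363
V̂(ȳ_st) = 33909
SE(ȳ_st) = √33909 = 184.144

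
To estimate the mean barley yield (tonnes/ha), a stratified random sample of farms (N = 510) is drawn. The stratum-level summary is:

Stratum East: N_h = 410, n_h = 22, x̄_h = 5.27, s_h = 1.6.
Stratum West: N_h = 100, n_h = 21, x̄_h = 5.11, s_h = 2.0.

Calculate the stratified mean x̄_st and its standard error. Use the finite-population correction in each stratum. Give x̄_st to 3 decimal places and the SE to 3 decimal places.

x̄_st ≈ 5.239, SE ≈ 0.277

x̄_st = Σ W_h x̄_h = (410·5.27 + 100·5.11)/510 = 5.23863
V̂(x̄_st) = Σ W_h² (1 − n_h/N_h) s_h²/n_h, with W_h = N_h/N and N = 510:
  stratum East: (410/510)²·(1 − 22/410)·1.6²/22 = 0.0711693
  stratum West: (100/510)²·(1 − 21/100)·2.0²/21 = 0.00578532
V̂(x̄_st) = 0.0769546
SE(x̄_st) = √0.0769546 = 0.277407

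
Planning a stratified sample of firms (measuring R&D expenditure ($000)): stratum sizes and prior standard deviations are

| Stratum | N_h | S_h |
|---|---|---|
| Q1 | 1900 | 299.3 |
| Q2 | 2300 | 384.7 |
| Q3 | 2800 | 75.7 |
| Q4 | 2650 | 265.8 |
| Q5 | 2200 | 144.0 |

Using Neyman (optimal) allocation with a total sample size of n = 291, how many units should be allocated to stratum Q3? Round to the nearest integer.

23

Neyman allocation: n_h = n · N_h S_h / Σ N_i S_i, with n = 291.
  stratum Q1: N_h·S_h = 1900·299.3 = 568670.00
  stratum Q2: N_h·S_h = 2300·384.7 = 884810.00
  stratum Q3: N_h·S_h = 2800·75.7 = 211960.00
  stratum Q4: N_h·S_h = 2650·265.8 = 704370.00
  stratum Q5: N_h·S_h = 2200·144.0 = 316800.00
Σ N_h S_h = 2686610.00
n for stratum Q3 = 291·211960.00/2686610.00 = 22.958 → 23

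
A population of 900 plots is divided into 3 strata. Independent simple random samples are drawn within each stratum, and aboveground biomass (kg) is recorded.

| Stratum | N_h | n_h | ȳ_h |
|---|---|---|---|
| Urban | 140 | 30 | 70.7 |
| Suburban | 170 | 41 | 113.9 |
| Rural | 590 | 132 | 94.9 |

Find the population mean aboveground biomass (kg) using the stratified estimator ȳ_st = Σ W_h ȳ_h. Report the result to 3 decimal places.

ȳ_st ≈ 94.724

N = Σ N_h = 900. Stratum weights W_h = N_h/N.
ȳ_st = (140·70.7 + 170·113.9 + 590·94.9) / 900 = 94.72444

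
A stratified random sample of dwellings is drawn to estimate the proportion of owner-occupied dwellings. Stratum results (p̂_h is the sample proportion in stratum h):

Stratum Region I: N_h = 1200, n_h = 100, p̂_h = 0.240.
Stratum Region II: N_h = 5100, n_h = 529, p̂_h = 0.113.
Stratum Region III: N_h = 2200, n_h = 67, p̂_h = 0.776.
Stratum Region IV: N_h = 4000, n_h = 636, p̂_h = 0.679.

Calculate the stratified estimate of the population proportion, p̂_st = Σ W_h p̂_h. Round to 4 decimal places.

N = 12500; stratum weights W_h = N_h/N.
p̂_st = Σ W_h p̂_h = (1200·0.240 + 5100·0.113 + 2200·0.776 + 4000·0.679)/12500 = 0.42300

p̂_st ≈ 0.4230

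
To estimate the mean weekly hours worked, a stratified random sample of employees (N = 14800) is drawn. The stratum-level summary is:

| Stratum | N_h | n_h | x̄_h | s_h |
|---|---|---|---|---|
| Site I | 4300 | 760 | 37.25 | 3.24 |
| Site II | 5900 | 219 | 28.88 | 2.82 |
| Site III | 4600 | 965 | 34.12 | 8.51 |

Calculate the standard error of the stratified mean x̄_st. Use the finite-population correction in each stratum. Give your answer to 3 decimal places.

V̂(x̄_st) = Σ W_h² (1 − n_h/N_h) s_h²/n_h, with W_h = N_h/N and N = 14800:
  stratum Site I: (4300/14800)²·(1 − 760/4300)·3.24²/760 = 0.000959897
  stratum Site II: (5900/14800)²·(1 − 219/5900)·2.82²/219 = 0.00555658
  stratum Site III: (4600/14800)²·(1 − 965/4600)·8.51²/965 = 0.00572889
V̂(x̄_st) = 0.0122454
SE(x̄_st) = √0.0122454 = 0.110659

SE(x̄_st) ≈ 0.111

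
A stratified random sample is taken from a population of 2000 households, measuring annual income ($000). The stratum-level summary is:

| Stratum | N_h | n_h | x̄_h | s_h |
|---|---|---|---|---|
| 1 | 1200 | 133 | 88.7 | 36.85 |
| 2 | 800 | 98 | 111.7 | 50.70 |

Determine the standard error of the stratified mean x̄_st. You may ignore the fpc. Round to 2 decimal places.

SE(x̄_st) ≈ 2.81

V̂(x̄_st) = Σ W_h² s_h²/n_h, with W_h = N_h/N and N = 2000:
  stratum 1: (1200/2000)²·36.85²/133 = 3.67558
  stratum 2: (800/2000)²·50.70²/98 = 4.19672
V̂(x̄_st) = 7.8723
SE(x̄_st) = √7.8723 = 2.80576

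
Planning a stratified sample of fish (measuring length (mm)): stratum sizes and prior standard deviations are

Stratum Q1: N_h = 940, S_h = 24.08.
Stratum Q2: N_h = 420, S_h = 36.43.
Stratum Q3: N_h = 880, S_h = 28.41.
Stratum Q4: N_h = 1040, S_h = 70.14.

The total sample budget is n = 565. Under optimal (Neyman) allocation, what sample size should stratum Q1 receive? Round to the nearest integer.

Neyman allocation: n_h = n · N_h S_h / Σ N_i S_i, with n = 565.
  stratum Q1: N_h·S_h = 940·24.08 = 22635.20
  stratum Q2: N_h·S_h = 420·36.43 = 15300.60
  stratum Q3: N_h·S_h = 880·28.41 = 25000.80
  stratum Q4: N_h·S_h = 1040·70.14 = 72945.60
Σ N_h S_h = 135882.20
n for stratum Q1 = 565·22635.20/135882.20 = 94.117 → 94

94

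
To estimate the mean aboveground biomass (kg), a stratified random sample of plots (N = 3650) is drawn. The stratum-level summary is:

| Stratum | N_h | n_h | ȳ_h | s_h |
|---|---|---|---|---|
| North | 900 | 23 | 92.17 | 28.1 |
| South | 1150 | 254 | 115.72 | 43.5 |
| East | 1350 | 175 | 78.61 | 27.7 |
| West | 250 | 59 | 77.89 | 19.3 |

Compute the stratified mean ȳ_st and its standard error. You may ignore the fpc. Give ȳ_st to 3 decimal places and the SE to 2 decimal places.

ȳ_st ≈ 93.596, SE ≈ 1.86

ȳ_st = Σ W_h ȳ_h = (900·92.17 + 1150·115.72 + 1350·78.61 + 250·77.89)/3650 = 93.59644
V̂(ȳ_st) = Σ W_h² s_h²/n_h, with W_h = N_h/N and N = 3650:
  stratum North: (900/3650)²·28.1²/23 = 2.0873
  stratum South: (1150/3650)²·43.5²/254 = 0.739528
  stratum East: (1350/3650)²·27.7²/175 = 0.599796
  stratum West: (250/3650)²·19.3²/59 = 0.0296181
V̂(ȳ_st) = 3.45624
SE(ȳ_st) = √3.45624 = 1.8591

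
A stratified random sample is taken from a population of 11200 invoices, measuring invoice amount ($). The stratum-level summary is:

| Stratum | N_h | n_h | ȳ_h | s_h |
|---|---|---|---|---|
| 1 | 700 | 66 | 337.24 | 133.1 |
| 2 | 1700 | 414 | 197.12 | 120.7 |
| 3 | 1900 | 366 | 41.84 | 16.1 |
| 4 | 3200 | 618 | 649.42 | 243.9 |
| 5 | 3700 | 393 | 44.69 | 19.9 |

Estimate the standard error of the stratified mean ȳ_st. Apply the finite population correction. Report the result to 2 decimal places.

V̂(ȳ_st) = Σ W_h² (1 − n_h/N_h) s_h²/n_h, with W_h = N_h/N and N = 11200:
  stratum 1: (700/11200)²·(1 − 66/700)·133.1²/66 = 0.94965
  stratum 2: (1700/11200)²·(1 − 414/1700)·120.7²/414 = 0.613293
  stratum 3: (1900/11200)²·(1 − 366/1900)·16.1²/366 = 0.0164556
  stratum 4: (3200/11200)²·(1 − 618/3200)·243.9²/618 = 6.34023
  stratum 5: (3700/11200)²·(1 − 393/3700)·19.9²/393 = 0.0982909
V̂(ȳ_st) = 8.01792
SE(ȳ_st) = √8.01792 = 2.83159

SE(ȳ_st) ≈ 2.83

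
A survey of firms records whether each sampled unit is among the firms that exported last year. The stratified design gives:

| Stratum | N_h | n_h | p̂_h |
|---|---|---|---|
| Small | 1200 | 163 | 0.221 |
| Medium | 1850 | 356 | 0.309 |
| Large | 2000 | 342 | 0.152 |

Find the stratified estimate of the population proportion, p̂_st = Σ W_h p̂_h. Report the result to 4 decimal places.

N = 5050; stratum weights W_h = N_h/N.
p̂_st = Σ W_h p̂_h = (1200·0.221 + 1850·0.309 + 2000·0.152)/5050 = 0.22591

p̂_st ≈ 0.2259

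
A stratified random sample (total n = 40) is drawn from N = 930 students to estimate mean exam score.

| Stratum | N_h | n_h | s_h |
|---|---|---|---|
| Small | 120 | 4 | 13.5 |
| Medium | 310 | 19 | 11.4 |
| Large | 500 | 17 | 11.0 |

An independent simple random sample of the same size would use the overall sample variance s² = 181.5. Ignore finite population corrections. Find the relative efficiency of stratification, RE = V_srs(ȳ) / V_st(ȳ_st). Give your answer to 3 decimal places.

V̂(ȳ_st) = Σ W_h² s_h²/n_h, with W_h = N_h/N and N = 930:
  stratum Small: (120/930)²·13.5²/4 = 0.758585
  stratum Medium: (310/930)²·11.4²/19 = 0.76
  stratum Large: (500/930)²·11.0²/17 = 2.05736
V_st = 3.57595
V_srs = s²/n = 181.5/40 = 4.5375
Relative efficiency = V_srs / V_st = 4.5375/3.57595 = 1.2689

RE ≈ 1.269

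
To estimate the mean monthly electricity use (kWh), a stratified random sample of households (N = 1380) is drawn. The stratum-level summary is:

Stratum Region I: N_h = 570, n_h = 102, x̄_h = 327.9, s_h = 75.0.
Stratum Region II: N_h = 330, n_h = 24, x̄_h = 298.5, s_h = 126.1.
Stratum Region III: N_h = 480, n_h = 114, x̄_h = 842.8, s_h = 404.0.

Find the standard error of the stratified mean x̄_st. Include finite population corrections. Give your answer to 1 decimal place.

SE(x̄_st) ≈ 13.2

V̂(x̄_st) = Σ W_h² (1 − n_h/N_h) s_h²/n_h, with W_h = N_h/N and N = 1380:
  stratum Region I: (570/1380)²·(1 − 102/570)·75.0²/102 = 7.72476
  stratum Region II: (330/1380)²·(1 − 24/330)·126.1²/24 = 35.1315
  stratum Region III: (480/1380)²·(1 − 114/480)·404.0²/114 = 132.075
V̂(x̄_st) = 174.932
SE(x̄_st) = √174.932 = 13.2262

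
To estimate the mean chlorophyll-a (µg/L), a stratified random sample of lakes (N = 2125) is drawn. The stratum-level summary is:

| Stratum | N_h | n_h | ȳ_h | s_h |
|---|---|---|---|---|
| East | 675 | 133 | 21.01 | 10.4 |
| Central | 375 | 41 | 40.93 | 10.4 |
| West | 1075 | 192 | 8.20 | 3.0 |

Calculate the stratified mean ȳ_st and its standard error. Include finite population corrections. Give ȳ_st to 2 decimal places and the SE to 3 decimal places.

ȳ_st ≈ 18.04, SE ≈ 0.386

ȳ_st = Σ W_h ȳ_h = (675·21.01 + 375·40.93 + 1075·8.20)/2125 = 18.04494
V̂(ȳ_st) = Σ W_h² (1 − n_h/N_h) s_h²/n_h, with W_h = N_h/N and N = 2125:
  stratum East: (675/2125)²·(1 − 133/675)·10.4²/133 = 0.0658871
  stratum Central: (375/2125)²·(1 − 41/375)·10.4²/41 = 0.0731716
  stratum West: (1075/2125)²·(1 − 192/1075)·3.0²/192 = 0.00985355
V̂(ȳ_st) = 0.148912
SE(ȳ_st) = √0.148912 = 0.385891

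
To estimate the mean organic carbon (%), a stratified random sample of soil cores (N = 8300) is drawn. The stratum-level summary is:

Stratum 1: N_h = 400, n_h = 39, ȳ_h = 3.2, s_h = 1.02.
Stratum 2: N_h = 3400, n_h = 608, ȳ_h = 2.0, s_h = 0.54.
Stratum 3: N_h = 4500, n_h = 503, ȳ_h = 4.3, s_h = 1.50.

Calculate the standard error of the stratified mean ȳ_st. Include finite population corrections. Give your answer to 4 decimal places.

SE(ȳ_st) ≈ 0.0359

V̂(ȳ_st) = Σ W_h² (1 − n_h/N_h) s_h²/n_h, with W_h = N_h/N and N = 8300:
  stratum 1: (400/8300)²·(1 − 39/400)·1.02²/39 = 5.59174e-05
  stratum 2: (3400/8300)²·(1 − 608/3400)·0.54²/608 = 6.60879e-05
  stratum 3: (4500/8300)²·(1 − 503/4500)·1.50²/503 = 0.0011679
V̂(ȳ_st) = 0.0012899
SE(ȳ_st) = √0.0012899 = 0.0359152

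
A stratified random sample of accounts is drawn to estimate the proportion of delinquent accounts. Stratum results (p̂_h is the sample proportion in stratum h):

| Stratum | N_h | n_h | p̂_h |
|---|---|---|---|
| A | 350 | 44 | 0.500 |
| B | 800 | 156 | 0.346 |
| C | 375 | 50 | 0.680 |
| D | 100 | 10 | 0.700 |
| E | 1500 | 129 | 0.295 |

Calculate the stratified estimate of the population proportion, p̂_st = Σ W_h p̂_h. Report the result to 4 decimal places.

N = 3125; stratum weights W_h = N_h/N.
p̂_st = Σ W_h p̂_h = (350·0.500 + 800·0.346 + 375·0.680 + 100·0.700 + 1500·0.295)/3125 = 0.39018

p̂_st ≈ 0.3902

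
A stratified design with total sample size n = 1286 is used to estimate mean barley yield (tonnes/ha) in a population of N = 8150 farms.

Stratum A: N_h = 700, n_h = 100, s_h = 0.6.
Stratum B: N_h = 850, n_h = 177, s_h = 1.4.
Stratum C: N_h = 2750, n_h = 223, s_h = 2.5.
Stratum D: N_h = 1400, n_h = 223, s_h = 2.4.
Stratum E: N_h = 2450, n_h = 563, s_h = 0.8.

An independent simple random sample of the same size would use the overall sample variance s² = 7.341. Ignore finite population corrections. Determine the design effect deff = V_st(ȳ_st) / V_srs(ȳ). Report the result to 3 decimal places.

deff ≈ 0.736

V̂(ȳ_st) = Σ W_h² s_h²/n_h, with W_h = N_h/N and N = 8150:
  stratum A: (700/8150)²·0.6²/100 = 2.65573e-05
  stratum B: (850/8150)²·1.4²/177 = 0.00012045
  stratum C: (2750/8150)²·2.5²/223 = 0.00319099
  stratum D: (1400/8150)²·2.4²/223 = 0.000762182
  stratum E: (2450/8150)²·0.8²/563 = 0.000102728
V_st = 0.00420291
V_srs = s²/n = 7.341/1286 = 0.0057084
deff = V_st / V_srs = 0.00420291/0.0057084 = 0.7363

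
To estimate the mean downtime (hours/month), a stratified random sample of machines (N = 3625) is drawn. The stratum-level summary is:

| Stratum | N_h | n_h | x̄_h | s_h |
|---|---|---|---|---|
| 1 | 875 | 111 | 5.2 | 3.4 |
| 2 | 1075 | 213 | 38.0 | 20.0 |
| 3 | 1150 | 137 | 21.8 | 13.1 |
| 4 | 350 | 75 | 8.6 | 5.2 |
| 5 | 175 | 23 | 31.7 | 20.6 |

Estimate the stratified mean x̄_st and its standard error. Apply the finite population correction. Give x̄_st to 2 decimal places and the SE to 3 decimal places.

x̄_st ≈ 21.80, SE ≈ 0.537

x̄_st = Σ W_h x̄_h = (875·5.2 + 1075·38.0 + 1150·21.8 + 350·8.6 + 175·31.7)/3625 = 21.80069
V̂(x̄_st) = Σ W_h² (1 − n_h/N_h) s_h²/n_h, with W_h = N_h/N and N = 3625:
  stratum 1: (875/3625)²·(1 − 111/875)·3.4²/111 = 0.0052981
  stratum 2: (1075/3625)²·(1 − 213/1075)·20.0²/213 = 0.132428
  stratum 3: (1150/3625)²·(1 − 137/1150)·13.1²/137 = 0.111049
  stratum 4: (350/3625)²·(1 − 75/350)·5.2²/75 = 0.00264077
  stratum 5: (175/3625)²·(1 − 23/175)·20.6²/23 = 0.0373484
V̂(x̄_st) = 0.288764
SE(x̄_st) = √0.288764 = 0.537368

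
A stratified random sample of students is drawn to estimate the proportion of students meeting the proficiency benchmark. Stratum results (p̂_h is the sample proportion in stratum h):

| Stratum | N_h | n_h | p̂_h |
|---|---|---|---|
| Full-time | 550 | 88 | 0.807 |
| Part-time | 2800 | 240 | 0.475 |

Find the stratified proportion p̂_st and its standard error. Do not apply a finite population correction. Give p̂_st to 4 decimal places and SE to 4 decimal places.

p̂_st ≈ 0.5295, SE ≈ 0.0279

N = 3350; stratum weights W_h = N_h/N.
p̂_st = Σ W_h p̂_h = (550·0.807 + 2800·0.475)/3350 = 0.52951
V̂(p̂_st) = Σ W_h² p̂_h(1−p̂_h)/(n_h−1):
  stratum Full-time: (550/3350)²·0.807·0.193/87 = 4.82556e-05
  stratum Part-time: (2800/3350)²·0.475·0.525/239 = 0.000728923
V̂(p̂_st) = 0.000777178; SE = √V̂ = 0.0278779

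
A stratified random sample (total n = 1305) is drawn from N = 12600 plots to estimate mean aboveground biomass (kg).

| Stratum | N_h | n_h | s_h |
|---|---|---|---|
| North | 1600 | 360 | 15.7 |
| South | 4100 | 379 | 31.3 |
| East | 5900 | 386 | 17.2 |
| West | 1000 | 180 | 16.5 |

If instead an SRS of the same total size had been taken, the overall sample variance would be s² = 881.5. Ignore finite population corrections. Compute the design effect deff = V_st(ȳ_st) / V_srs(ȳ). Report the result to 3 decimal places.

deff ≈ 0.684

V̂(ȳ_st) = Σ W_h² s_h²/n_h, with W_h = N_h/N and N = 12600:
  stratum North: (1600/12600)²·15.7²/360 = 0.0110407
  stratum South: (4100/12600)²·31.3²/379 = 0.273701
  stratum East: (5900/12600)²·17.2²/386 = 0.168048
  stratum West: (1000/12600)²·16.5²/180 = 0.00952696
V_st = 0.462316
V_srs = s²/n = 881.5/1305 = 0.675479
deff = V_st / V_srs = 0.462316/0.675479 = 0.6844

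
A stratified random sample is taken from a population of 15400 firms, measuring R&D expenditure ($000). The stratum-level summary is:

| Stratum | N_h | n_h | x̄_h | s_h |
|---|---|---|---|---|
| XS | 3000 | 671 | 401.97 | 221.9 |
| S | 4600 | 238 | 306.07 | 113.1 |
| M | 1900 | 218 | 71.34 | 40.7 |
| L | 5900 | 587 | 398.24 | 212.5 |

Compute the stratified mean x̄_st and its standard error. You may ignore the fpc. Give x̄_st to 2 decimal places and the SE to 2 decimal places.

x̄_st ≈ 331.10, SE ≈ 4.36

x̄_st = Σ W_h x̄_h = (3000·401.97 + 4600·306.07 + 1900·71.34 + 5900·398.24)/15400 = 331.10351
V̂(x̄_st) = Σ W_h² s_h²/n_h, with W_h = N_h/N and N = 15400:
  stratum XS: (3000/15400)²·221.9²/671 = 2.78479
  stratum S: (4600/15400)²·113.1²/238 = 4.79537
  stratum M: (1900/15400)²·40.7²/218 = 0.115664
  stratum L: (5900/15400)²·212.5²/587 = 11.2913
V̂(x̄_st) = 18.9871
SE(x̄_st) = √18.9871 = 4.35742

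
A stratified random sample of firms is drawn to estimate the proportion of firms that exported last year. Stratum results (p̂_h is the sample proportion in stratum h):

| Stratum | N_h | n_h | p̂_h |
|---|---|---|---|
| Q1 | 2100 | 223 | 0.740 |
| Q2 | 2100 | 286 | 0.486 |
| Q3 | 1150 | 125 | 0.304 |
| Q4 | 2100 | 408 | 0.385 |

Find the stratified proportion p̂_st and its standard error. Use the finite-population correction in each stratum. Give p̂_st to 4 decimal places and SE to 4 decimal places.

N = 7450; stratum weights W_h = N_h/N.
p̂_st = Σ W_h p̂_h = (2100·0.740 + 2100·0.486 + 1150·0.304 + 2100·0.385)/7450 = 0.50103
V̂(p̂_st) = Σ W_h² (1 − n_h/N_h) p̂_h(1−p̂_h)/(n_h−1):
  stratum Q1: (2100/7450)²·(1 − 223/2100)·0.740·0.260/222 = 6.15493e-05
  stratum Q2: (2100/7450)²·(1 − 286/2100)·0.486·0.514/285 = 6.01587e-05
  stratum Q3: (1150/7450)²·(1 − 125/1150)·0.304·0.696/124 = 3.62385e-05
  stratum Q4: (2100/7450)²·(1 − 408/2100)·0.385·0.615/407 = 3.72433e-05
V̂(p̂_st) = 0.00019519; SE = √V̂ = 0.013971

p̂_st ≈ 0.5010, SE ≈ 0.0140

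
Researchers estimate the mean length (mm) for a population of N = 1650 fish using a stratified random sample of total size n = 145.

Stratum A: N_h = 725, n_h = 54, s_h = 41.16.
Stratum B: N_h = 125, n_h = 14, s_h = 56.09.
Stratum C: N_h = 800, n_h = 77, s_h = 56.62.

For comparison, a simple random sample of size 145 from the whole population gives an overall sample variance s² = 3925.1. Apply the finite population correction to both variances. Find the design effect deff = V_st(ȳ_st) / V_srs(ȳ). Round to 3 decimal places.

V̂(ȳ_st) = Σ W_h² (1 − n_h/N_h) s_h²/n_h, with W_h = N_h/N and N = 1650:
  stratum A: (725/1650)²·(1 − 54/725)·41.16²/54 = 5.60596
  stratum B: (125/1650)²·(1 − 14/125)·56.09²/14 = 1.14527
  stratum C: (800/1650)²·(1 − 77/800)·56.62²/77 = 8.84524
V_st = 15.5965
V_srs = (1 − 145/1650)·3925.1/145 = 24.6908
deff = V_st / V_srs = 15.5965/24.6908 = 0.6317

deff ≈ 0.632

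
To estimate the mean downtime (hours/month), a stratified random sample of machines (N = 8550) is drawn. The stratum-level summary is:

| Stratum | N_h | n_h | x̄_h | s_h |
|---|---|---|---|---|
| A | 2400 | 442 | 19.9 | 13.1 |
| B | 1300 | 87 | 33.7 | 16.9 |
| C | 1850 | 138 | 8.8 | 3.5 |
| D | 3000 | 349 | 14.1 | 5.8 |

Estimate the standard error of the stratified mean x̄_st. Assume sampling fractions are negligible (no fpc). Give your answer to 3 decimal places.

V̂(x̄_st) = Σ W_h² s_h²/n_h, with W_h = N_h/N and N = 8550:
  stratum A: (2400/8550)²·13.1²/442 = 0.0305922
  stratum B: (1300/8550)²·16.9²/87 = 0.0758942
  stratum C: (1850/8550)²·3.5²/138 = 0.00415593
  stratum D: (3000/8550)²·5.8²/349 = 0.011867
V̂(x̄_st) = 0.122509
SE(x̄_st) = √0.122509 = 0.350013

SE(x̄_st) ≈ 0.350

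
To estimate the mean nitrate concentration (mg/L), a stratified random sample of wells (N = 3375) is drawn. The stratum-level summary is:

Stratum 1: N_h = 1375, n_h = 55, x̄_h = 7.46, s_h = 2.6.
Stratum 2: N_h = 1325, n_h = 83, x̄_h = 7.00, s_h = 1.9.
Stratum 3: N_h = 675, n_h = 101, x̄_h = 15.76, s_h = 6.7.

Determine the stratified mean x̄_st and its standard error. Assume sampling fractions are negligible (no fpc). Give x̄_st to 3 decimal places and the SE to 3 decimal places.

x̄_st ≈ 8.939, SE ≈ 0.212

x̄_st = Σ W_h x̄_h = (1375·7.46 + 1325·7.00 + 675·15.76)/3375 = 8.93941
V̂(x̄_st) = Σ W_h² s_h²/n_h, with W_h = N_h/N and N = 3375:
  stratum 1: (1375/3375)²·2.6²/55 = 0.0204005
  stratum 2: (1325/3375)²·1.9²/83 = 0.00670368
  stratum 3: (675/3375)²·6.7²/101 = 0.0177782
V̂(x̄_st) = 0.0448824
SE(x̄_st) = √0.0448824 = 0.211855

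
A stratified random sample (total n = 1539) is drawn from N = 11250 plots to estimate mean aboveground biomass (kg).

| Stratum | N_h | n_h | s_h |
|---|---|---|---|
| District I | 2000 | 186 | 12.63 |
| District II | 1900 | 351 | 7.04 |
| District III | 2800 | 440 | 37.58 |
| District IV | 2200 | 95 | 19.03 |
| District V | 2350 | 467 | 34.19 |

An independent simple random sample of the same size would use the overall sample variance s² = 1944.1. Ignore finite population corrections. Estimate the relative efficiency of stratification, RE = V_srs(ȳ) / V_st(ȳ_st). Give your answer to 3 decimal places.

RE ≈ 2.605

V̂(ȳ_st) = Σ W_h² s_h²/n_h, with W_h = N_h/N and N = 11250:
  stratum District I: (2000/11250)²·12.63²/186 = 0.027105
  stratum District II: (1900/11250)²·7.04²/351 = 0.00402754
  stratum District III: (2800/11250)²·37.58²/440 = 0.198825
  stratum District IV: (2200/11250)²·19.03²/95 = 0.145779
  stratum District V: (2350/11250)²·34.19²/467 = 0.109222
V_st = 0.484959
V_srs = s²/n = 1944.1/1539 = 1.26322
Relative efficiency = V_srs / V_st = 1.26322/0.484959 = 2.6048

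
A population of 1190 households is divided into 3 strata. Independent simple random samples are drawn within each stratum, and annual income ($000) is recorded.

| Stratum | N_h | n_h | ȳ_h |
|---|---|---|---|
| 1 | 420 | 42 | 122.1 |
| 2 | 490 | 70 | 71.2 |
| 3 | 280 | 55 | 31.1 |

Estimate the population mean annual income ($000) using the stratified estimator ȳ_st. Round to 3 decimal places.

ȳ_st ≈ 79.729

N = Σ N_h = 1190. Stratum weights W_h = N_h/N.
ȳ_st = (420·122.1 + 490·71.2 + 280·31.1) / 1190 = 79.72941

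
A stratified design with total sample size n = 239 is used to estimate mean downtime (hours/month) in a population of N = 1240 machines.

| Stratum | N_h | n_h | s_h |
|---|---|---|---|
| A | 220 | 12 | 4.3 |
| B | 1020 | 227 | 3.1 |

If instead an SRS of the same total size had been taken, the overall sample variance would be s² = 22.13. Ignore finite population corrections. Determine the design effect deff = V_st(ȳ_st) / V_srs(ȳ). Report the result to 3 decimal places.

V̂(ȳ_st) = Σ W_h² s_h²/n_h, with W_h = N_h/N and N = 1240:
  stratum A: (220/1240)²·4.3²/12 = 0.0485018
  stratum B: (1020/1240)²·3.1²/227 = 0.0286454
V_st = 0.0771472
V_srs = s²/n = 22.13/239 = 0.0925941
deff = V_st / V_srs = 0.0771472/0.0925941 = 0.8332

deff ≈ 0.833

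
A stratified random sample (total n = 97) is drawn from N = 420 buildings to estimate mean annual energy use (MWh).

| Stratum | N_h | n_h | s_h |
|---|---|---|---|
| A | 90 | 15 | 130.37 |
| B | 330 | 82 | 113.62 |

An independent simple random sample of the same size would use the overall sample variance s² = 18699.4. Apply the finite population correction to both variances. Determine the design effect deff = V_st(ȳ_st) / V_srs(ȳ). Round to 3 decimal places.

V̂(ȳ_st) = Σ W_h² (1 − n_h/N_h) s_h²/n_h, with W_h = N_h/N and N = 420:
  stratum A: (90/420)²·(1 − 15/90)·130.37²/15 = 43.358
  stratum B: (330/420)²·(1 − 82/330)·113.62²/82 = 73.0403
V_st = 116.398
V_srs = (1 − 97/420)·18699.4/97 = 148.255
deff = V_st / V_srs = 116.398/148.255 = 0.7851

deff ≈ 0.785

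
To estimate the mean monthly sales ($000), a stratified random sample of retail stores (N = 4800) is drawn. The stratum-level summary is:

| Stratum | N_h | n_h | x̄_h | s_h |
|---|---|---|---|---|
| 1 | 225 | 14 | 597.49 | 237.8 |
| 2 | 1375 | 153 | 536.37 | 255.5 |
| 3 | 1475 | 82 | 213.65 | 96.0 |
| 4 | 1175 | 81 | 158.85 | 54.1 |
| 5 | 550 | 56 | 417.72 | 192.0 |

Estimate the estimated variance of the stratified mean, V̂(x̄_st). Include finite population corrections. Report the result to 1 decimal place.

V̂(x̄_st) ≈ 59.2

V̂(x̄_st) = Σ W_h² (1 − n_h/N_h) s_h²/n_h, with W_h = N_h/N and N = 4800:
  stratum 1: (225/4800)²·(1 − 14/225)·237.8²/14 = 8.32297
  stratum 2: (1375/4800)²·(1 − 153/1375)·255.5²/153 = 31.1159
  stratum 3: (1475/4800)²·(1 − 82/1475)·96.0²/82 = 10.0228
  stratum 4: (1175/4800)²·(1 − 81/1175)·54.1²/81 = 2.01596
  stratum 5: (550/4800)²·(1 − 56/550)·192.0²/56 = 7.76286
V̂(x̄_st) = 59.2405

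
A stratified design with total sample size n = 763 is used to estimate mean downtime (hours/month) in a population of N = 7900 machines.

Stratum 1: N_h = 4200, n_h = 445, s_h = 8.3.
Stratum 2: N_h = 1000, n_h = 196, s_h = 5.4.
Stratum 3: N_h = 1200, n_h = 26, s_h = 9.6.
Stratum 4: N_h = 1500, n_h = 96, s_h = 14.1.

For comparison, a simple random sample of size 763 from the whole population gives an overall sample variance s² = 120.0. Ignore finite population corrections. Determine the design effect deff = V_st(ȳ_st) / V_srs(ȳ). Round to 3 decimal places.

V̂(ȳ_st) = Σ W_h² s_h²/n_h, with W_h = N_h/N and N = 7900:
  stratum 1: (4200/7900)²·8.3²/445 = 0.0437563
  stratum 2: (1000/7900)²·5.4²/196 = 0.00238384
  stratum 3: (1200/7900)²·9.6²/26 = 0.0817857
  stratum 4: (1500/7900)²·14.1²/96 = 0.0746613
V_st = 0.202587
V_srs = s²/n = 120.0/763 = 0.157274
deff = V_st / V_srs = 0.202587/0.157274 = 1.2881

deff ≈ 1.288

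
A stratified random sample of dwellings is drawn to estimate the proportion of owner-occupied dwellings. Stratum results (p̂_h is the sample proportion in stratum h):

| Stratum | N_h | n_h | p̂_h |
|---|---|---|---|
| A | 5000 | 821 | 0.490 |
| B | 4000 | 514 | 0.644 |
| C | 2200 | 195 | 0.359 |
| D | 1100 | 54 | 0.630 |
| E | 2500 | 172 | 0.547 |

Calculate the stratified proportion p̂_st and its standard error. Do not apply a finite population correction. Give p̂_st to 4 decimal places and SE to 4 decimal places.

N = 14800; stratum weights W_h = N_h/N.
p̂_st = Σ W_h p̂_h = (5000·0.490 + 4000·0.644 + 2200·0.359 + 1100·0.630 + 2500·0.547)/14800 = 0.53218
V̂(p̂_st) = Σ W_h² p̂_h(1−p̂_h)/(n_h−1):
  stratum A: (5000/14800)²·0.490·0.510/820 = 3.47832e-05
  stratum B: (4000/14800)²·0.644·0.356/513 = 3.26449e-05
  stratum C: (2200/14800)²·0.359·0.641/194 = 2.62103e-05
  stratum D: (1100/14800)²·0.630·0.370/53 = 2.42956e-05
  stratum E: (2500/14800)²·0.547·0.453/171 = 4.13472e-05
V̂(p̂_st) = 0.000159281; SE = √V̂ = 0.0126207

p̂_st ≈ 0.5322, SE ≈ 0.0126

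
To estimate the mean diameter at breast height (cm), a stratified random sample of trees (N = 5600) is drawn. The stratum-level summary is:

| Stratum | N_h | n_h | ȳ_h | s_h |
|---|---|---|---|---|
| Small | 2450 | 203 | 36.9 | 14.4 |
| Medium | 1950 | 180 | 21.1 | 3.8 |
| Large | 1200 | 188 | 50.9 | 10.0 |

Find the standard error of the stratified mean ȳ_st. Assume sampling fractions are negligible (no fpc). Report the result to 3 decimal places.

V̂(ȳ_st) = Σ W_h² s_h²/n_h, with W_h = N_h/N and N = 5600:
  stratum Small: (2450/5600)²·14.4²/203 = 0.195517
  stratum Medium: (1950/5600)²·3.8²/180 = 0.0097272
  stratum Large: (1200/5600)²·10.0²/188 = 0.0244247
V̂(ȳ_st) = 0.229669
SE(ȳ_st) = √0.229669 = 0.479238

SE(ȳ_st) ≈ 0.479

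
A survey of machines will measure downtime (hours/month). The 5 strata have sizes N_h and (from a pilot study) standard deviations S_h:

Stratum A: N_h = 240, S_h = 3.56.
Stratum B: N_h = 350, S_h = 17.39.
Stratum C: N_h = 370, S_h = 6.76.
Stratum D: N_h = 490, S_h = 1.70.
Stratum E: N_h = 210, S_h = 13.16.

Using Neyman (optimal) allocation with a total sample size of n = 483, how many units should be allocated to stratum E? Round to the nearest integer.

102

Neyman allocation: n_h = n · N_h S_h / Σ N_i S_i, with n = 483.
  stratum A: N_h·S_h = 240·3.56 = 854.40
  stratum B: N_h·S_h = 350·17.39 = 6086.50
  stratum C: N_h·S_h = 370·6.76 = 2501.20
  stratum D: N_h·S_h = 490·1.70 = 833.00
  stratum E: N_h·S_h = 210·13.16 = 2763.60
Σ N_h S_h = 13038.70
n for stratum E = 483·2763.60/13038.70 = 102.374 → 102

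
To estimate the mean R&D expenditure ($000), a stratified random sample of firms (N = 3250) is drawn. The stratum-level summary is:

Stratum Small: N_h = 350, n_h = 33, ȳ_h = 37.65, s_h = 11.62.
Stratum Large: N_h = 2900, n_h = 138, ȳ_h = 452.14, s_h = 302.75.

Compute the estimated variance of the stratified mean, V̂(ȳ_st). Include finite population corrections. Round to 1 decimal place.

V̂(ȳ_st) = Σ W_h² (1 − n_h/N_h) s_h²/n_h, with W_h = N_h/N and N = 3250:
  stratum Small: (350/3250)²·(1 − 33/350)·11.62²/33 = 0.0429793
  stratum Large: (2900/3250)²·(1 − 138/2900)·302.75²/138 = 503.668
V̂(ȳ_st) = 503.711

V̂(ȳ_st) ≈ 503.7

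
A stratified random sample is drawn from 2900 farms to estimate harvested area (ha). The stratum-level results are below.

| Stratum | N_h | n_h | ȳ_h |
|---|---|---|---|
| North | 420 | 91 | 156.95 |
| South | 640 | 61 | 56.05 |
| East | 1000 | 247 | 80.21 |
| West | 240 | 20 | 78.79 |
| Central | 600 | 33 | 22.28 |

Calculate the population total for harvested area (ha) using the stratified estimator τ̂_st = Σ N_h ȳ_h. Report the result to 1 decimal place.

τ̂_st ≈ 214278.6

τ̂_st = Σ N_h ȳ_h = 420·156.95 + 640·56.05 + 1000·80.21 + 240·78.79 + 600·22.28 = 214278.6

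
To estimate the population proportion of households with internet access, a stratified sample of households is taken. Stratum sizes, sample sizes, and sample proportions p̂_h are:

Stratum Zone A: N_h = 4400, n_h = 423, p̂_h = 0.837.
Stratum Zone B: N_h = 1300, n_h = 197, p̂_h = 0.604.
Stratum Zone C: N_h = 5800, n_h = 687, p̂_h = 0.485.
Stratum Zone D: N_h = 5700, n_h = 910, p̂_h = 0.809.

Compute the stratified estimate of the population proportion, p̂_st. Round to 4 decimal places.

N = 17200; stratum weights W_h = N_h/N.
p̂_st = Σ W_h p̂_h = (4400·0.837 + 1300·0.604 + 5800·0.485 + 5700·0.809)/17200 = 0.69141

p̂_st ≈ 0.6914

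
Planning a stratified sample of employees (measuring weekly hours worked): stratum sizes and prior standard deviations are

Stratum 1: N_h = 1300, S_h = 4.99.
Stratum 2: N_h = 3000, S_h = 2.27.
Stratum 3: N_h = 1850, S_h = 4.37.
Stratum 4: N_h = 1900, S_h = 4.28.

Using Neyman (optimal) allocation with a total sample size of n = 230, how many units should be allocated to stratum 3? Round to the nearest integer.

Neyman allocation: n_h = n · N_h S_h / Σ N_i S_i, with n = 230.
  stratum 1: N_h·S_h = 1300·4.99 = 6487.00
  stratum 2: N_h·S_h = 3000·2.27 = 6810.00
  stratum 3: N_h·S_h = 1850·4.37 = 8084.50
  stratum 4: N_h·S_h = 1900·4.28 = 8132.00
Σ N_h S_h = 29513.50
n for stratum 3 = 230·8084.50/29513.50 = 63.003 → 63

63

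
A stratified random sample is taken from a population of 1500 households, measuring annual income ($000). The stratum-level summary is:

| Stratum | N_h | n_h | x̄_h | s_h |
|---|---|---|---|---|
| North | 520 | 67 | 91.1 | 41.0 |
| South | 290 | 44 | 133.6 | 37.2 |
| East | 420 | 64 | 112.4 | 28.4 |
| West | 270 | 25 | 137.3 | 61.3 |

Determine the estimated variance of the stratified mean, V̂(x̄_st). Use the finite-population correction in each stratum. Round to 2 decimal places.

V̂(x̄_st) = Σ W_h² (1 − n_h/N_h) s_h²/n_h, with W_h = N_h/N and N = 1500:
  stratum North: (520/1500)²·(1 − 67/520)·41.0²/67 = 2.62671
  stratum South: (290/1500)²·(1 − 44/290)·37.2²/44 = 0.997203
  stratum East: (420/1500)²·(1 − 64/420)·28.4²/64 = 0.837478
  stratum West: (270/1500)²·(1 − 25/270)·61.3²/25 = 4.41904
V̂(x̄_st) = 8.88043

V̂(x̄_st) ≈ 8.88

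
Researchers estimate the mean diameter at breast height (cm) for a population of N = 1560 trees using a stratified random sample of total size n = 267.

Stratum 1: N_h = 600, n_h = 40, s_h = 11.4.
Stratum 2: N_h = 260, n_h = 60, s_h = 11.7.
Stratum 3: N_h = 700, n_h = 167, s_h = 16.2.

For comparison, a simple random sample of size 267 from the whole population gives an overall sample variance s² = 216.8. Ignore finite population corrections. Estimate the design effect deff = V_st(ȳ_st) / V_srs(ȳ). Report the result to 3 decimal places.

V̂(ȳ_st) = Σ W_h² s_h²/n_h, with W_h = N_h/N and N = 1560:
  stratum 1: (600/1560)²·11.4²/40 = 0.480621
  stratum 2: (260/1560)²·11.7²/60 = 0.063375
  stratum 3: (700/1560)²·16.2²/167 = 0.316417
V_st = 0.860414
V_srs = s²/n = 216.8/267 = 0.811985
deff = V_st / V_srs = 0.860414/0.811985 = 1.0596

deff ≈ 1.060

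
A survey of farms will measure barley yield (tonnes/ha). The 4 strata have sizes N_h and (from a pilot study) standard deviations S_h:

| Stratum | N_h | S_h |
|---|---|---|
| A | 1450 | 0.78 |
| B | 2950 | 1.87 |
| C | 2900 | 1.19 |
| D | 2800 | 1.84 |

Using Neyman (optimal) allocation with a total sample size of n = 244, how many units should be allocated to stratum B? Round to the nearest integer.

88

Neyman allocation: n_h = n · N_h S_h / Σ N_i S_i, with n = 244.
  stratum A: N_h·S_h = 1450·0.78 = 1131.00
  stratum B: N_h·S_h = 2950·1.87 = 5516.50
  stratum C: N_h·S_h = 2900·1.19 = 3451.00
  stratum D: N_h·S_h = 2800·1.84 = 5152.00
Σ N_h S_h = 15250.50
n for stratum B = 244·5516.50/15250.50 = 88.261 → 88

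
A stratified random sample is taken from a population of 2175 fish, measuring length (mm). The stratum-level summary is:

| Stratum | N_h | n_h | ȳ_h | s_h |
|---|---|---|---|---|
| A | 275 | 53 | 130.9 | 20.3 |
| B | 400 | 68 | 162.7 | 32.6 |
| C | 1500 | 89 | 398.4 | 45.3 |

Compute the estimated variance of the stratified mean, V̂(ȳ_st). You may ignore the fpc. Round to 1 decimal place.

V̂(ȳ_st) ≈ 11.6

V̂(ȳ_st) = Σ W_h² s_h²/n_h, with W_h = N_h/N and N = 2175:
  stratum A: (275/2175)²·20.3²/53 = 0.124298
  stratum B: (400/2175)²·32.6²/68 = 0.528601
  stratum C: (1500/2175)²·45.3²/89 = 10.9666
V̂(ȳ_st) = 11.6195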